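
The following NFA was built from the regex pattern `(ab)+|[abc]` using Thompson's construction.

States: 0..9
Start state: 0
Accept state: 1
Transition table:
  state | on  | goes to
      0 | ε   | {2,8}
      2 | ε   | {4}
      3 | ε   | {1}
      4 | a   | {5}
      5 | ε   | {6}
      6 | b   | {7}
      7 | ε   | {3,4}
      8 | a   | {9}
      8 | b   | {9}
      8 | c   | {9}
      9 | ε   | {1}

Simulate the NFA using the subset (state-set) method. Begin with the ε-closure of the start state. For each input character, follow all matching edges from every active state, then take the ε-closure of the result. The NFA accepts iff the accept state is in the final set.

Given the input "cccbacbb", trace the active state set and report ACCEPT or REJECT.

start: ε-closure({0}) = {0,2,4,8}
'c' @ 1: {1,9}  ✓accept
'c' @ 2: {}  — state set empty
rest 'cbacbb' ignored (set empty)
after full input: {}  (accept=1 not in)

Answer: REJECT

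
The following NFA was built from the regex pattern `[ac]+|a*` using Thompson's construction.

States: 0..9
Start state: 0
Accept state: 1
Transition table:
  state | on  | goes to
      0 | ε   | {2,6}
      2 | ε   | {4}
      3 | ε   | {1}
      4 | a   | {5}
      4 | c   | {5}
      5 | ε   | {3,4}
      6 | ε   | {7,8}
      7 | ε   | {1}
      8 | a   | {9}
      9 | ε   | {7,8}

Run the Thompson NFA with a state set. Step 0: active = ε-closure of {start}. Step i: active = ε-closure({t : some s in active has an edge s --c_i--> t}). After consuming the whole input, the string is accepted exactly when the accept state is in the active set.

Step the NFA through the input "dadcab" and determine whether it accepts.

Answer: REJECT

Steps:
initial (ε-close {0}): {0,1,2,4,6,7,8}
'd' @ 1: {}  — no active states
rest 'adcab' ignored (set empty)
end set {} — state 1 not in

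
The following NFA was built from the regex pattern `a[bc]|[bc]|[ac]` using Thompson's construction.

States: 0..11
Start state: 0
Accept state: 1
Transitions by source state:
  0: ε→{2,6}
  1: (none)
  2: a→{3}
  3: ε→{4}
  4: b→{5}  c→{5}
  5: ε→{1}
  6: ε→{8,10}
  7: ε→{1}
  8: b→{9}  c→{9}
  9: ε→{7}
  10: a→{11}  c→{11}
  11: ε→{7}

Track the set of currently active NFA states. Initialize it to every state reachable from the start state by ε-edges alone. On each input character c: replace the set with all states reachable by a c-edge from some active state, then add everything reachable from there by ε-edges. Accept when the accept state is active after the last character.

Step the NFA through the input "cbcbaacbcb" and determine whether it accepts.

start: ε-closure({0}) = {0,2,6,8,10}
'c' @ 1: {1,7,9,11}  (accept∈set)
'b' @ 2: {}  — no active states
rest 'cbaacbcb' ignored (set empty)
end set {} — state 1 not in

Answer: REJECT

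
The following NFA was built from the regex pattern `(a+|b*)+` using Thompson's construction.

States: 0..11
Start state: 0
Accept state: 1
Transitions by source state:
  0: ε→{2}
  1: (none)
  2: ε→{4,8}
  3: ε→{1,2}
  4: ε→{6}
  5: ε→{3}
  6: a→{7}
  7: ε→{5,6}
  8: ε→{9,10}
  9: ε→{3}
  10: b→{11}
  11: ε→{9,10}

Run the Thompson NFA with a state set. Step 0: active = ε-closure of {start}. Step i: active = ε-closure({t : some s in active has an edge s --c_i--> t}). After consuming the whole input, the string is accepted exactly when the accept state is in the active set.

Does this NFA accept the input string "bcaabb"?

Answer: REJECT

Steps:
initial (ε-close {0}): {0,1,2,3,4,6,8,9,10}
'b' @ 1: {1,2,3,4,6,8,9,10,11}  [accepting]
'c' @ 2: {}  — dead — no transitions
rest 'aabb' ignored (set empty)
end set {} — state 1 not in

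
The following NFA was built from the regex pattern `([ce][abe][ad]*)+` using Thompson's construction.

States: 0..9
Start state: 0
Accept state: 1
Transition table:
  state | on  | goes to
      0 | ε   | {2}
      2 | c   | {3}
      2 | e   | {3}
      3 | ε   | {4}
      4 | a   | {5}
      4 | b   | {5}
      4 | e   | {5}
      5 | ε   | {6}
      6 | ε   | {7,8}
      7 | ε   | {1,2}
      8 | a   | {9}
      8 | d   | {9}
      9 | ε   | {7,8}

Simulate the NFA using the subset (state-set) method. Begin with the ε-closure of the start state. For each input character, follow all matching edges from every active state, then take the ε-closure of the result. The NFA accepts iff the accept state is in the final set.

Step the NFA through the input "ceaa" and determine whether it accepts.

Answer: ACCEPT

Trace:
initial (ε-close {0}): {0,2}
'c' @ 1: {3,4}
'e' @ 2: {1,2,5,6,7,8}  [accepting]
'a' @ 3: {1,2,7,8,9}  [accepting]
'a' @ 4: {1,2,7,8,9}  [accepting]
after full input: {1,2,7,8,9}  (accept=1 in)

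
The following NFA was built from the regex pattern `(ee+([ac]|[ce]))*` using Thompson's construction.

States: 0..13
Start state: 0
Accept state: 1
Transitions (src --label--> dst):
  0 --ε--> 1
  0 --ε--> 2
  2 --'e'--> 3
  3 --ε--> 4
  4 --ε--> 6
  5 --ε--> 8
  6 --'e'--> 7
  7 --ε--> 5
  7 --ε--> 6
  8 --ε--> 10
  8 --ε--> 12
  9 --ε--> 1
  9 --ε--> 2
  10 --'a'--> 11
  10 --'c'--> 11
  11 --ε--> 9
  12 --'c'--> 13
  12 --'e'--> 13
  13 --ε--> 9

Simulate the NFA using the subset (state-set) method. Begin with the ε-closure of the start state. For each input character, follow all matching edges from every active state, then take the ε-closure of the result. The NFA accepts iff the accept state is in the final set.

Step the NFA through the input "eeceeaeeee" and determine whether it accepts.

S₀ = ε-closure({0}) = {0,1,2}
'e' @ 1: {3,4,6}
'e' @ 2: {5,6,7,8,10,12}
'c' @ 3: {1,2,9,11,13}  ✓accept
'e' @ 4: {3,4,6}
'e' @ 5: {5,6,7,8,10,12}
'a' @ 6: {1,2,9,11}  ✓accept
'e' @ 7: {3,4,6}
'e' @ 8: {5,6,7,8,10,12}
'e' @ 9: {1,2,5,6,7,8,9,10,12,13}  ✓accept
'e' @ 10: {1,2,3,4,5,6,7,8,9,10,12,13}  ✓accept
final: {1,2,3,4,5,6,7,8,9,10,12,13}; accept 1 in set

Answer: ACCEPT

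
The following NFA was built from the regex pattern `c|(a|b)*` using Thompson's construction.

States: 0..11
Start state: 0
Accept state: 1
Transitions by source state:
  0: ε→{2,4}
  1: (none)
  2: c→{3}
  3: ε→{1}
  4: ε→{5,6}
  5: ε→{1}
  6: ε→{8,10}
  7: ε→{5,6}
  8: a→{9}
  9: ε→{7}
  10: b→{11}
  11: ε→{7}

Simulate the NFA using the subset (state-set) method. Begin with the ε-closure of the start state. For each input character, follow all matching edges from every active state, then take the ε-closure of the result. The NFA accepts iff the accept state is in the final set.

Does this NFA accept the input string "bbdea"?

Answer: REJECT

Steps:
S₀ = ε-closure({0}) = {0,1,2,4,5,6,8,10}
'b' @ 1: {1,5,6,7,8,10,11}  (accept∈set)
'b' @ 2: {1,5,6,7,8,10,11}  (accept∈set)
'd' @ 3: {}  — state set empty
rest 'ea' ignored (set empty)
end set {} — state 1 not in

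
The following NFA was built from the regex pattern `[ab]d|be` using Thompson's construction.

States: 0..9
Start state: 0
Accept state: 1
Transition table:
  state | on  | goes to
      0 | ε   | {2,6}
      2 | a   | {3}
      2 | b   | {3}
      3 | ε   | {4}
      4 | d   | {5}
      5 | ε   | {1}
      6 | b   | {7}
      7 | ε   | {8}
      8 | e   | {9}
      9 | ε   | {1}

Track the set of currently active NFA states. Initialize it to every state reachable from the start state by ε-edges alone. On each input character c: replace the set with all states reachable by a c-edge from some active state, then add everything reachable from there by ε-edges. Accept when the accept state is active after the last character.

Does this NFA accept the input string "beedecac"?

S₀ = ε-closure({0}) = {0,2,6}
'b' @ 1: {3,4,7,8}
'e' @ 2: {1,9}  ✓accept
'e' @ 3: {}  — state set empty
rest 'decac' ignored (set empty)
after full input: {}  (accept=1 not in)

Answer: REJECT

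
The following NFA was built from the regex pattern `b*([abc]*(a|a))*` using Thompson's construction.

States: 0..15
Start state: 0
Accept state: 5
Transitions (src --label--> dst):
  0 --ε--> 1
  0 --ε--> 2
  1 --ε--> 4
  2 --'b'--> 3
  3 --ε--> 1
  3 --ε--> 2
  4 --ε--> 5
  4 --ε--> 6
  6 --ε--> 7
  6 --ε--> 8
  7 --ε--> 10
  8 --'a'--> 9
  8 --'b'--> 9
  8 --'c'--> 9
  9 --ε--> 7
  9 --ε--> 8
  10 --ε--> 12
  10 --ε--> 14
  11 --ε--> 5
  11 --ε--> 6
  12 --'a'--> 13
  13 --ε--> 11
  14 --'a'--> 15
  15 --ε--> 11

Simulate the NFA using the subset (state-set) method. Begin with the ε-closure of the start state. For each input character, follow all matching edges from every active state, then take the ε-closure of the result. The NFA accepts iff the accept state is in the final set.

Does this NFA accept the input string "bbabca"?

start: ε-closure({0}) = {0,1,2,4,5,6,7,8,10,12,14}
'b' @ 1: {1,2,3,4,5,6,7,8,9,10,12,14}  ✓accept
'b' @ 2: {1,2,3,4,5,6,7,8,9,10,12,14}  ✓accept
'a' @ 3: {5,6,7,8,9,10,11,12,13,14,15}  ✓accept
'b' @ 4: {7,8,9,10,12,14}
'c' @ 5: {7,8,9,10,12,14}
'a' @ 6: {5,6,7,8,9,10,11,12,13,14,15}  ✓accept
final: {5,6,7,8,9,10,11,12,13,14,15}; accept 5 in set

Answer: ACCEPT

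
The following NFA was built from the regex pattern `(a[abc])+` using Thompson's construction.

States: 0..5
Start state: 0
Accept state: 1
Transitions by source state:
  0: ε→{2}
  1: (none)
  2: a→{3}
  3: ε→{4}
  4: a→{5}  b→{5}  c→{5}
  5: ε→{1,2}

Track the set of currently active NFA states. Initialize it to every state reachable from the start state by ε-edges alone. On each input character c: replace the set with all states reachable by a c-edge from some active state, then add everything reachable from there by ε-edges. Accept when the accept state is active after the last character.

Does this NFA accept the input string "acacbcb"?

S₀ = ε-closure({0}) = {0,2}
'a' @ 1: {3,4}
'c' @ 2: {1,2,5}  ✓accept
'a' @ 3: {3,4}
'c' @ 4: {1,2,5}  ✓accept
'b' @ 5: {}  — no active states
rest 'cb' ignored (set empty)
final: {}; accept 1 not in set

Answer: REJECT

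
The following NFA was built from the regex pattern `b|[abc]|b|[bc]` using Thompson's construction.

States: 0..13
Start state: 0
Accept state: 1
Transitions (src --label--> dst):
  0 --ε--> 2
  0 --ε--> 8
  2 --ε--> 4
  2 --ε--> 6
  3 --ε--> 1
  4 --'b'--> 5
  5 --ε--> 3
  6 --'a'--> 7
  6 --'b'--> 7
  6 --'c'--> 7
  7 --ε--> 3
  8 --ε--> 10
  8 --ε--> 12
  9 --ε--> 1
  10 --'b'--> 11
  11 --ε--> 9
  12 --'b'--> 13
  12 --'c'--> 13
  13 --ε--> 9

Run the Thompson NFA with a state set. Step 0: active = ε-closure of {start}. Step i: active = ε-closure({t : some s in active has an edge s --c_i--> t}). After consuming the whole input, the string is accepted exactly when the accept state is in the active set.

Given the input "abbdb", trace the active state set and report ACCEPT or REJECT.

S₀ = ε-closure({0}) = {0,2,4,6,8,10,12}
'a' @ 1: {1,3,7}  (accept∈set)
'b' @ 2: {}  — state set empty
rest 'bdb' ignored (set empty)
end set {} — state 1 not in

Answer: REJECT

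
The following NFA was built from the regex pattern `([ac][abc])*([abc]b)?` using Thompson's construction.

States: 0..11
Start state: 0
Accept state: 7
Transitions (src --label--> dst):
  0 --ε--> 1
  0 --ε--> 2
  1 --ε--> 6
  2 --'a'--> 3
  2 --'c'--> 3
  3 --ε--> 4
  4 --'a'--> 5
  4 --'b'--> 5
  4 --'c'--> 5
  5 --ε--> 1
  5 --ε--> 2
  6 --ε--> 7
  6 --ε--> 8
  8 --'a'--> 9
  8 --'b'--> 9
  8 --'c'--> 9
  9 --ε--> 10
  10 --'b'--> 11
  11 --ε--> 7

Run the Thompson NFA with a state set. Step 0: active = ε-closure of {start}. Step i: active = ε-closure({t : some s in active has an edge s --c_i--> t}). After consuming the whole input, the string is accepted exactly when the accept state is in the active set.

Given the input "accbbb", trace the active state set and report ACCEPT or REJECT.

initial (ε-close {0}): {0,1,2,6,7,8}
'a' @ 1: {3,4,9,10}
'c' @ 2: {1,2,5,6,7,8}  ✓accept
'c' @ 3: {3,4,9,10}
'b' @ 4: {1,2,5,6,7,8,11}  ✓accept
'b' @ 5: {9,10}
'b' @ 6: {7,11}  ✓accept
final: {7,11}; accept 7 in set

Answer: ACCEPT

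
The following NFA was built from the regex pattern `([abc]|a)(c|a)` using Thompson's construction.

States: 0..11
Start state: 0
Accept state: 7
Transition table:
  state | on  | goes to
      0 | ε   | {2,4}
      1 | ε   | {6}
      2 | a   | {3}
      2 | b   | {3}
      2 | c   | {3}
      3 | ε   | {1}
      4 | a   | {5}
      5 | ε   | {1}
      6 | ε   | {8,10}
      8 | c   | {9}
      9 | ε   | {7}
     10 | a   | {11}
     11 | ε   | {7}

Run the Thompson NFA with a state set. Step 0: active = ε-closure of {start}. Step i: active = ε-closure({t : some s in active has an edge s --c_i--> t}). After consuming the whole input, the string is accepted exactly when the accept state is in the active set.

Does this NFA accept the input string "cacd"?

initial (ε-close {0}): {0,2,4}
'c' @ 1: {1,3,6,8,10}
'a' @ 2: {7,11}  ✓accept
'c' @ 3: {}  — no active states
rest 'd' ignored (set empty)
end set {} — state 7 not in

Answer: REJECT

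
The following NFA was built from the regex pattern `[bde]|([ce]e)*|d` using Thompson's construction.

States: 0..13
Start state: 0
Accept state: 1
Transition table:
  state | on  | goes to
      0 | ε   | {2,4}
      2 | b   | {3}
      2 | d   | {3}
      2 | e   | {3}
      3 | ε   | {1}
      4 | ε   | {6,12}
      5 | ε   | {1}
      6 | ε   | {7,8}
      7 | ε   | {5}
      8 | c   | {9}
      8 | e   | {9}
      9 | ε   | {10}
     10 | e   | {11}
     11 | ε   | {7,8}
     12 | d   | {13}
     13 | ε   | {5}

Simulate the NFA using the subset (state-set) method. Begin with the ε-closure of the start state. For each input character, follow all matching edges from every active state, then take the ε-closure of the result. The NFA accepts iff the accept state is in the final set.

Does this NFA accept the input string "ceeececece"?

Answer: ACCEPT

Trace:
S₀ = ε-closure({0}) = {0,1,2,4,5,6,7,8,12}
'c' @ 1: {9,10}
'e' @ 2: {1,5,7,8,11}  ✓accept
'e' @ 3: {9,10}
'e' @ 4: {1,5,7,8,11}  ✓accept
'c' @ 5: {9,10}
'e' @ 6: {1,5,7,8,11}  ✓accept
'c' @ 7: {9,10}
'e' @ 8: {1,5,7,8,11}  ✓accept
'c' @ 9: {9,10}
'e' @ 10: {1,5,7,8,11}  ✓accept
final: {1,5,7,8,11}; accept 1 in set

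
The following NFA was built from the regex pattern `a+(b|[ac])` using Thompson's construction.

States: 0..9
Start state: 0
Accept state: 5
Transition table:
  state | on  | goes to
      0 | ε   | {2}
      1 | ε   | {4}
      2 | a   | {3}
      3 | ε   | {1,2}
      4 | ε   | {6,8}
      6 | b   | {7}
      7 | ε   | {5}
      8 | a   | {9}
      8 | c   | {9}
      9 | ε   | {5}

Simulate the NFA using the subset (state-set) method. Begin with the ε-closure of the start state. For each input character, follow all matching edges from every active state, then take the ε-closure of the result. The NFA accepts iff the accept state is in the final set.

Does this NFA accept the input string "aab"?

Answer: ACCEPT

Derivation:
S₀ = ε-closure({0}) = {0,2}
'a' @ 1: {1,2,3,4,6,8}
'a' @ 2: {1,2,3,4,5,6,8,9}  ✓accept
'b' @ 3: {5,7}  ✓accept
end set {5,7} — state 5 in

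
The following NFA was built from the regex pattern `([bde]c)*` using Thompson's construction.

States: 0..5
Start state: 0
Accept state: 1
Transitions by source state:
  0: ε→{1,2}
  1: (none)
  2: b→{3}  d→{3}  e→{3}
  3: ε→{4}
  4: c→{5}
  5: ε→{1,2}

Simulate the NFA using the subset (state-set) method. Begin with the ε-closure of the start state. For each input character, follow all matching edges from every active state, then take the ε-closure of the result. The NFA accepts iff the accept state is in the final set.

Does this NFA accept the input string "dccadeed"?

Answer: REJECT

Steps:
S₀ = ε-closure({0}) = {0,1,2}
'd' @ 1: {3,4}
'c' @ 2: {1,2,5}  (accept∈set)
'c' @ 3: {}  — dead — no transitions
rest 'adeed' ignored (set empty)
final: {}; accept 1 not in set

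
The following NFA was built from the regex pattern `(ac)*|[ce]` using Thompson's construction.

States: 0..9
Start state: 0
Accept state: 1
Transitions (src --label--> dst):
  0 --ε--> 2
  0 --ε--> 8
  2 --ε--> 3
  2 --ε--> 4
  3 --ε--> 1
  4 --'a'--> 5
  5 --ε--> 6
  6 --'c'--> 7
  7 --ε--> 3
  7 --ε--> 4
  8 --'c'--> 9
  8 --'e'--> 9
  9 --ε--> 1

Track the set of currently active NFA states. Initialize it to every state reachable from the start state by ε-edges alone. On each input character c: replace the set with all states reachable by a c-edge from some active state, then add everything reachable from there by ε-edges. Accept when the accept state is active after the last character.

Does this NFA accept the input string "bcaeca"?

Answer: REJECT

Derivation:
initial (ε-close {0}): {0,1,2,3,4,8}
'b' @ 1: {}  — dead — no transitions
rest 'caeca' ignored (set empty)
end set {} — state 1 not in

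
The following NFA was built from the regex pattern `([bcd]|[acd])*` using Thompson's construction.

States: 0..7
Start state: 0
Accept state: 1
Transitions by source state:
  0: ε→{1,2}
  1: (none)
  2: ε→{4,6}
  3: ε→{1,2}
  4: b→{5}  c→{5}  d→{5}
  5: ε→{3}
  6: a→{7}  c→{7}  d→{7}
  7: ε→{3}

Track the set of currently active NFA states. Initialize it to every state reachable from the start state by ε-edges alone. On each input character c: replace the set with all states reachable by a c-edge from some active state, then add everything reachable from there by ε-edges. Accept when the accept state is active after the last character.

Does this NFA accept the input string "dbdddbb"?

S₀ = ε-closure({0}) = {0,1,2,4,6}
'd' @ 1: {1,2,3,4,5,6,7}  ✓accept
'b' @ 2: {1,2,3,4,5,6}  ✓accept
'd' @ 3: {1,2,3,4,5,6,7}  ✓accept
'd' @ 4: {1,2,3,4,5,6,7}  ✓accept
'd' @ 5: {1,2,3,4,5,6,7}  ✓accept
'b' @ 6: {1,2,3,4,5,6}  ✓accept
'b' @ 7: {1,2,3,4,5,6}  ✓accept
after full input: {1,2,3,4,5,6}  (accept=1 in)

Answer: ACCEPT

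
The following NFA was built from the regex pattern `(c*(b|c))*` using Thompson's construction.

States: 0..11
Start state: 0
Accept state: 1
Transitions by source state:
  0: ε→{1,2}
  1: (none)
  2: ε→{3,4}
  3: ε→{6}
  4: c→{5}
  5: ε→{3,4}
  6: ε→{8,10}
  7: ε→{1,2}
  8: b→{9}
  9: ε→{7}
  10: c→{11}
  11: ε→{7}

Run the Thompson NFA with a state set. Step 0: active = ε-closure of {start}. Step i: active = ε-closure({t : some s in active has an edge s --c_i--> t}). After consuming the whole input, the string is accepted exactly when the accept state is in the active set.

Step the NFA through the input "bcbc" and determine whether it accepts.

S₀ = ε-closure({0}) = {0,1,2,3,4,6,8,10}
'b' @ 1: {1,2,3,4,6,7,8,9,10}  [accepting]
'c' @ 2: {1,2,3,4,5,6,7,8,10,11}  [accepting]
'b' @ 3: {1,2,3,4,6,7,8,9,10}  [accepting]
'c' @ 4: {1,2,3,4,5,6,7,8,10,11}  [accepting]
final: {1,2,3,4,5,6,7,8,10,11}; accept 1 in set

Answer: ACCEPT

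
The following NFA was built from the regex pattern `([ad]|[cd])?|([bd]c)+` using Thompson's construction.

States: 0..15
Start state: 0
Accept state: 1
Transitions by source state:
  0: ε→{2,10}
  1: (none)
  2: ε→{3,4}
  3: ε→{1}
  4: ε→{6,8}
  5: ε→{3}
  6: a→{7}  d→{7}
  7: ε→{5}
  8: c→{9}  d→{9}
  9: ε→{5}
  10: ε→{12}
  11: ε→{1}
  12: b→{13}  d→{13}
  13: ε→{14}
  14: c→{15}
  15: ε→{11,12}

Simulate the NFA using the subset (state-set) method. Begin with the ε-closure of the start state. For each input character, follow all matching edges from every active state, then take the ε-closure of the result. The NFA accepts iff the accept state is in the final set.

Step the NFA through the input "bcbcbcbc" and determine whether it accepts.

Answer: ACCEPT

Steps:
initial (ε-close {0}): {0,1,2,3,4,6,8,10,12}
'b' @ 1: {13,14}
'c' @ 2: {1,11,12,15}  (accept∈set)
'b' @ 3: {13,14}
'c' @ 4: {1,11,12,15}  (accept∈set)
'b' @ 5: {13,14}
'c' @ 6: {1,11,12,15}  (accept∈set)
'b' @ 7: {13,14}
'c' @ 8: {1,11,12,15}  (accept∈set)
after full input: {1,11,12,15}  (accept=1 in)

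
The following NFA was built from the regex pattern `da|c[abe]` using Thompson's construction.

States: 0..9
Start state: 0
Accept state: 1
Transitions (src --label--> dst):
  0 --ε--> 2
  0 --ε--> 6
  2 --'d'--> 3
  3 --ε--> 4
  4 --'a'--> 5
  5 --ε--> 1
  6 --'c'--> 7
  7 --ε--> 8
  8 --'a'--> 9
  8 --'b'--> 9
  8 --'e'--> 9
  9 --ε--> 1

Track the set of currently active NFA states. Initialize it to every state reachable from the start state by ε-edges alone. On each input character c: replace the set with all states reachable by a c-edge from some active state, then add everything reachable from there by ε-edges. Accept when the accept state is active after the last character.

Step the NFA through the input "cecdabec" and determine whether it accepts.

S₀ = ε-closure({0}) = {0,2,6}
'c' @ 1: {7,8}
'e' @ 2: {1,9}  [accepting]
'c' @ 3: {}  — dead — no transitions
rest 'dabec' ignored (set empty)
final: {}; accept 1 not in set

Answer: REJECT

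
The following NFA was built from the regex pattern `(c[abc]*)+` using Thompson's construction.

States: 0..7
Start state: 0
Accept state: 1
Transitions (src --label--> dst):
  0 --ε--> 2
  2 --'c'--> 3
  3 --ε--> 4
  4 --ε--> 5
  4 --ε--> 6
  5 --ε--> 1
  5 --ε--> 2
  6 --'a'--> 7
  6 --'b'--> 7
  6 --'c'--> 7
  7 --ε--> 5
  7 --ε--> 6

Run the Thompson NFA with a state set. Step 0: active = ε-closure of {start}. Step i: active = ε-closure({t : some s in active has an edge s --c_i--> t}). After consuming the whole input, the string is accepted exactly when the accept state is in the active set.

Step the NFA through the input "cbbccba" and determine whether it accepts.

initial (ε-close {0}): {0,2}
'c' @ 1: {1,2,3,4,5,6}  [accepting]
'b' @ 2: {1,2,5,6,7}  [accepting]
'b' @ 3: {1,2,5,6,7}  [accepting]
'c' @ 4: {1,2,3,4,5,6,7}  [accepting]
'c' @ 5: {1,2,3,4,5,6,7}  [accepting]
'b' @ 6: {1,2,5,6,7}  [accepting]
'a' @ 7: {1,2,5,6,7}  [accepting]
after full input: {1,2,5,6,7}  (accept=1 in)

Answer: ACCEPT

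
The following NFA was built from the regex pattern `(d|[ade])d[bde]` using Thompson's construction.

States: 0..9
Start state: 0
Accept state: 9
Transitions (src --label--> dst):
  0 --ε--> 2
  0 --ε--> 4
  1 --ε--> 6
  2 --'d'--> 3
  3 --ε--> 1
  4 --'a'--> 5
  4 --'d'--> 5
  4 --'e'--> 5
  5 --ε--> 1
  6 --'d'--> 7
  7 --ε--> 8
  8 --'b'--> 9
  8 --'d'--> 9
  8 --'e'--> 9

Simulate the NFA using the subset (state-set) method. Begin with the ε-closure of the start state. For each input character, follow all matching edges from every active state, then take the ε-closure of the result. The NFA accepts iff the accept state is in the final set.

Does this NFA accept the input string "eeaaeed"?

Answer: REJECT

Trace:
start: ε-closure({0}) = {0,2,4}
'e' @ 1: {1,5,6}
'e' @ 2: {}  — state set empty
rest 'aaeed' ignored (set empty)
after full input: {}  (accept=9 not in)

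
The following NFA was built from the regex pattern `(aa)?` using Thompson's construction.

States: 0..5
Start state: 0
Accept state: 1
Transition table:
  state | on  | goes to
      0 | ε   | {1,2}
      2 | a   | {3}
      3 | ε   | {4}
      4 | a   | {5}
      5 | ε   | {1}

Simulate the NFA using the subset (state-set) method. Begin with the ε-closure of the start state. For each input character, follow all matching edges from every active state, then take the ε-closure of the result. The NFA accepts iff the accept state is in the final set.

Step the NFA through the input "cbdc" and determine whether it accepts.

Answer: REJECT

Derivation:
S₀ = ε-closure({0}) = {0,1,2}
'c' @ 1: {}  — state set empty
rest 'bdc' ignored (set empty)
after full input: {}  (accept=1 not in)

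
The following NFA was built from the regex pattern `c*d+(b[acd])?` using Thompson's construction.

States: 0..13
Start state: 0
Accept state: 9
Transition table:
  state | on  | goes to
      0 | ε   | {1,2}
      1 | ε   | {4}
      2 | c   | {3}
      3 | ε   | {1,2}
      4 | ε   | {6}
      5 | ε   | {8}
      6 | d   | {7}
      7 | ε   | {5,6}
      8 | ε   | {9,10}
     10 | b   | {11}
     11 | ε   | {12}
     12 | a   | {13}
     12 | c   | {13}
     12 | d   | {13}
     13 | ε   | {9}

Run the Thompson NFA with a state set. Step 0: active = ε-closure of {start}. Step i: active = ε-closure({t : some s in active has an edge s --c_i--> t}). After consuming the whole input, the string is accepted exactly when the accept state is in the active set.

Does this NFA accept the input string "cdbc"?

start: ε-closure({0}) = {0,1,2,4,6}
'c' @ 1: {1,2,3,4,6}
'd' @ 2: {5,6,7,8,9,10}  [accepting]
'b' @ 3: {11,12}
'c' @ 4: {9,13}  [accepting]
after full input: {9,13}  (accept=9 in)

Answer: ACCEPT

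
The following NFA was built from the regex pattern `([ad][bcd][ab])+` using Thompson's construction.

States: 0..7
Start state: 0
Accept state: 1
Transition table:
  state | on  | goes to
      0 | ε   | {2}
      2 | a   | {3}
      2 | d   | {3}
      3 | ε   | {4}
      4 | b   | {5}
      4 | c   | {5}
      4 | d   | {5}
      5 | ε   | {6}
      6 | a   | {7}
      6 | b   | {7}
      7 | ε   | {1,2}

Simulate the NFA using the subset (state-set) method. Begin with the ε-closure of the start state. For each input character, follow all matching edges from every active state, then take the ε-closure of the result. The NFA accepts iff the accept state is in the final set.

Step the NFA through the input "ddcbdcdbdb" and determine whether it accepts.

Answer: REJECT

Steps:
S₀ = ε-closure({0}) = {0,2}
'd' @ 1: {3,4}
'd' @ 2: {5,6}
'c' @ 3: {}  — no active states
rest 'bdcdbdb' ignored (set empty)
after full input: {}  (accept=1 not in)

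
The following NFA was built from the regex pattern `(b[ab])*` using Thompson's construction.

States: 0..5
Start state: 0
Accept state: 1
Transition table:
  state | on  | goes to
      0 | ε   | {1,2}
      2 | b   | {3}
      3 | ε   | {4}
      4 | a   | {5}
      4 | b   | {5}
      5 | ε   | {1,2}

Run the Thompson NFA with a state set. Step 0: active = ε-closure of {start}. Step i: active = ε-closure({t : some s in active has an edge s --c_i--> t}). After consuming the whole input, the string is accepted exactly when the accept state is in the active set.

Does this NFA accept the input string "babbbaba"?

initial (ε-close {0}): {0,1,2}
'b' @ 1: {3,4}
'a' @ 2: {1,2,5}  ✓accept
'b' @ 3: {3,4}
'b' @ 4: {1,2,5}  ✓accept
'b' @ 5: {3,4}
'a' @ 6: {1,2,5}  ✓accept
'b' @ 7: {3,4}
'a' @ 8: {1,2,5}  ✓accept
end set {1,2,5} — state 1 in

Answer: ACCEPT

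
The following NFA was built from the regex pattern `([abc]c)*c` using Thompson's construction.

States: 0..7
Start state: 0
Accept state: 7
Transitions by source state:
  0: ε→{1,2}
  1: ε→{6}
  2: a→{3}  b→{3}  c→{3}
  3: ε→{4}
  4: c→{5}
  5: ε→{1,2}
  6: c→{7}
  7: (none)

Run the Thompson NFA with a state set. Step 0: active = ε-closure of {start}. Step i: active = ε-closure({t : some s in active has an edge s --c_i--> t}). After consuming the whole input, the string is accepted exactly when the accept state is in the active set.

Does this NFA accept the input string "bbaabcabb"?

Answer: REJECT

Steps:
start: ε-closure({0}) = {0,1,2,6}
'b' @ 1: {3,4}
'b' @ 2: {}  — no active states
rest 'aabcabb' ignored (set empty)
end set {} — state 7 not in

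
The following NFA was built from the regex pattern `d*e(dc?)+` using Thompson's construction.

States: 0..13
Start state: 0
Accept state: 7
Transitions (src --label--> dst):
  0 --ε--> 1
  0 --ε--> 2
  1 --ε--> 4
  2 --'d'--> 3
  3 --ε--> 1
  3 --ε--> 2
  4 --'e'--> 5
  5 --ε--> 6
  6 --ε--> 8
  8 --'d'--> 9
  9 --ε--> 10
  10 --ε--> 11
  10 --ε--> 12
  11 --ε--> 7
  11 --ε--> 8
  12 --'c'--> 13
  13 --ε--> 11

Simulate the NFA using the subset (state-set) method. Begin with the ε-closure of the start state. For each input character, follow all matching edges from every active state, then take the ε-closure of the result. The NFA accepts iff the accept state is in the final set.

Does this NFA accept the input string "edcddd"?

Answer: ACCEPT

Steps:
S₀ = ε-closure({0}) = {0,1,2,4}
'e' @ 1: {5,6,8}
'd' @ 2: {7,8,9,10,11,12}  ✓accept
'c' @ 3: {7,8,11,13}  ✓accept
'd' @ 4: {7,8,9,10,11,12}  ✓accept
'd' @ 5: {7,8,9,10,11,12}  ✓accept
'd' @ 6: {7,8,9,10,11,12}  ✓accept
after full input: {7,8,9,10,11,12}  (accept=7 in)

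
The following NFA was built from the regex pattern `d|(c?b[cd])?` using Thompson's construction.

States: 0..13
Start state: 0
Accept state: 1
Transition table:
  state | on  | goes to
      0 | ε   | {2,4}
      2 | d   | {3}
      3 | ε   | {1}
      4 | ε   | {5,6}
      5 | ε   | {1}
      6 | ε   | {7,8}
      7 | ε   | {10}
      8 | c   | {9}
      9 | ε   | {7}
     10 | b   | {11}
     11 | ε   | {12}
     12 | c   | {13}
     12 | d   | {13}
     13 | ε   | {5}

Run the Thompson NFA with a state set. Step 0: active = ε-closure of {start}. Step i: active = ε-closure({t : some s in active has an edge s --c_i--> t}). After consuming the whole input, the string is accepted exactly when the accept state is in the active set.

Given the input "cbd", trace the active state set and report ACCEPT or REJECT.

Answer: ACCEPT

Steps:
start: ε-closure({0}) = {0,1,2,4,5,6,7,8,10}
'c' @ 1: {7,9,10}
'b' @ 2: {11,12}
'd' @ 3: {1,5,13}  [accepting]
end set {1,5,13} — state 1 in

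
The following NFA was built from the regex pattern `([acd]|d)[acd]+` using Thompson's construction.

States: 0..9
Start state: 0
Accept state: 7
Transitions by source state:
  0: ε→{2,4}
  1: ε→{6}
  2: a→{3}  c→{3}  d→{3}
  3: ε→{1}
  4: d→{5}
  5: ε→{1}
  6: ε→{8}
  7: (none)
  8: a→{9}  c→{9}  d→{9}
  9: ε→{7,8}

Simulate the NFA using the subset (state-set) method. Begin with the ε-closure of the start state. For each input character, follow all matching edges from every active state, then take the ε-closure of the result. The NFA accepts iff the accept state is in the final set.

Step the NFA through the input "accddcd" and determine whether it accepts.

S₀ = ε-closure({0}) = {0,2,4}
'a' @ 1: {1,3,6,8}
'c' @ 2: {7,8,9}  [accepting]
'c' @ 3: {7,8,9}  [accepting]
'd' @ 4: {7,8,9}  [accepting]
'd' @ 5: {7,8,9}  [accepting]
'c' @ 6: {7,8,9}  [accepting]
'd' @ 7: {7,8,9}  [accepting]
after full input: {7,8,9}  (accept=7 in)

Answer: ACCEPT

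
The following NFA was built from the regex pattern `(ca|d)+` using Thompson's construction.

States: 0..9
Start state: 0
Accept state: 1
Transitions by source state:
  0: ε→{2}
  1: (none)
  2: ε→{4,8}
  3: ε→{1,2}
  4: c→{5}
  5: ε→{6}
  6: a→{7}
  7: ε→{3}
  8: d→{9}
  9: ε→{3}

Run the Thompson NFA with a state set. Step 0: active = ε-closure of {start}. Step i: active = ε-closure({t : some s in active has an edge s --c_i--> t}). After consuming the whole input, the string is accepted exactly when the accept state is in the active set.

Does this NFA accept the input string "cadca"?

initial (ε-close {0}): {0,2,4,8}
'c' @ 1: {5,6}
'a' @ 2: {1,2,3,4,7,8}  [accepting]
'd' @ 3: {1,2,3,4,8,9}  [accepting]
'c' @ 4: {5,6}
'a' @ 5: {1,2,3,4,7,8}  [accepting]
final: {1,2,3,4,7,8}; accept 1 in set

Answer: ACCEPT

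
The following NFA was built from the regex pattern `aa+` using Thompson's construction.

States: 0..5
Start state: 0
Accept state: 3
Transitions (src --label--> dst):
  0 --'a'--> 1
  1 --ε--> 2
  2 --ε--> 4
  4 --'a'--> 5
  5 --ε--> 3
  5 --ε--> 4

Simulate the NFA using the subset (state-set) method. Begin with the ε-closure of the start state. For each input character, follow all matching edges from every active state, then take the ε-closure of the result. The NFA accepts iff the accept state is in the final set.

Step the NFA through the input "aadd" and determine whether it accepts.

S₀ = ε-closure({0}) = {0}
'a' @ 1: {1,2,4}
'a' @ 2: {3,4,5}  (accept∈set)
'd' @ 3: {}  — state set empty
rest 'd' ignored (set empty)
end set {} — state 3 not in

Answer: REJECT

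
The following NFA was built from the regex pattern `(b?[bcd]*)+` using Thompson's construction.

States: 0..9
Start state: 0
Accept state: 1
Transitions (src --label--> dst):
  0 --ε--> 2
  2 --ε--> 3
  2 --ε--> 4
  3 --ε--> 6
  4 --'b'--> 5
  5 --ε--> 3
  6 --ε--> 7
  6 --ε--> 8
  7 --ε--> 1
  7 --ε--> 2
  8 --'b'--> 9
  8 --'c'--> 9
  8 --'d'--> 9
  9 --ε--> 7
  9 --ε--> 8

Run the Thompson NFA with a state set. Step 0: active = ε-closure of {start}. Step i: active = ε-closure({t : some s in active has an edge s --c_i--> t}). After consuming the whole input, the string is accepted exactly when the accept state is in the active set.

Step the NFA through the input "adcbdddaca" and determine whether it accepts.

start: ε-closure({0}) = {0,1,2,3,4,6,7,8}
'a' @ 1: {}  — state set empty
rest 'dcbdddaca' ignored (set empty)
final: {}; accept 1 not in set

Answer: REJECT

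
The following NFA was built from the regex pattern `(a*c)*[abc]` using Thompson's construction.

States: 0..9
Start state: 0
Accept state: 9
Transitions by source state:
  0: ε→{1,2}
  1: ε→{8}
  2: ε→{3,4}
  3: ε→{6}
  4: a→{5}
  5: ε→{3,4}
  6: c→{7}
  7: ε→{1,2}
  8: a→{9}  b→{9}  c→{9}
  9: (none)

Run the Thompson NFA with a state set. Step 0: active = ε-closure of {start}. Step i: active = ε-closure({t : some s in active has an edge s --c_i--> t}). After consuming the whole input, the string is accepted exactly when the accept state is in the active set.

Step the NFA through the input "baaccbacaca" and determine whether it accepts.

Answer: REJECT

Derivation:
start: ε-closure({0}) = {0,1,2,3,4,6,8}
'b' @ 1: {9}  ✓accept
'a' @ 2: {}  — no active states
rest 'accbacaca' ignored (set empty)
end set {} — state 9 not in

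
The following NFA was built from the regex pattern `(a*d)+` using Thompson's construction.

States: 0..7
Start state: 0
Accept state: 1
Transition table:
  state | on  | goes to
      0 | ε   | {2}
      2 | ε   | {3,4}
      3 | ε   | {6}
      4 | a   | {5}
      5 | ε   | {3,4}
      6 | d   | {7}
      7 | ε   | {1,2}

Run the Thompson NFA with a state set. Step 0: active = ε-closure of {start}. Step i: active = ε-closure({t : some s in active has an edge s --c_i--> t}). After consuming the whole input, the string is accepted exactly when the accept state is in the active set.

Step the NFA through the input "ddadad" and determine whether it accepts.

S₀ = ε-closure({0}) = {0,2,3,4,6}
'd' @ 1: {1,2,3,4,6,7}  (accept∈set)
'd' @ 2: {1,2,3,4,6,7}  (accept∈set)
'a' @ 3: {3,4,5,6}
'd' @ 4: {1,2,3,4,6,7}  (accept∈set)
'a' @ 5: {3,4,5,6}
'd' @ 6: {1,2,3,4,6,7}  (accept∈set)
after full input: {1,2,3,4,6,7}  (accept=1 in)

Answer: ACCEPT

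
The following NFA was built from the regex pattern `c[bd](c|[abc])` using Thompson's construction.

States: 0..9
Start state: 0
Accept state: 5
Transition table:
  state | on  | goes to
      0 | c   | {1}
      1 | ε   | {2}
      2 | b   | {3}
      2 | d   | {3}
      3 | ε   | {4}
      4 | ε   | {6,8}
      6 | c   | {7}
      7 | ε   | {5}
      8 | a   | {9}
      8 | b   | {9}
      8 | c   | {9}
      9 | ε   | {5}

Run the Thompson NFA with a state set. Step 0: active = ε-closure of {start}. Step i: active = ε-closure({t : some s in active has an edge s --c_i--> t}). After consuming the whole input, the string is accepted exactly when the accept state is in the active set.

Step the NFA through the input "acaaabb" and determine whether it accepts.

Answer: REJECT

Steps:
initial (ε-close {0}): {0}
'a' @ 1: {}  — state set empty
rest 'caaabb' ignored (set empty)
final: {}; accept 5 not in set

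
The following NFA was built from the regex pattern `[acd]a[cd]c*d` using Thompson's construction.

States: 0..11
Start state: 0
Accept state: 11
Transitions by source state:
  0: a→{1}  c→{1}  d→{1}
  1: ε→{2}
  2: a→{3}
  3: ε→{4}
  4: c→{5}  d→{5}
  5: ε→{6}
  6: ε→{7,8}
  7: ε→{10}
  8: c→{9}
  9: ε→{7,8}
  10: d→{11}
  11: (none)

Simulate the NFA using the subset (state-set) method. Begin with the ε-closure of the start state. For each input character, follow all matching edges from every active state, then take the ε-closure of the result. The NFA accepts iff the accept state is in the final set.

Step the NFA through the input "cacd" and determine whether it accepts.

Answer: ACCEPT

Derivation:
initial (ε-close {0}): {0}
'c' @ 1: {1,2}
'a' @ 2: {3,4}
'c' @ 3: {5,6,7,8,10}
'd' @ 4: {11}  [accepting]
final: {11}; accept 11 in set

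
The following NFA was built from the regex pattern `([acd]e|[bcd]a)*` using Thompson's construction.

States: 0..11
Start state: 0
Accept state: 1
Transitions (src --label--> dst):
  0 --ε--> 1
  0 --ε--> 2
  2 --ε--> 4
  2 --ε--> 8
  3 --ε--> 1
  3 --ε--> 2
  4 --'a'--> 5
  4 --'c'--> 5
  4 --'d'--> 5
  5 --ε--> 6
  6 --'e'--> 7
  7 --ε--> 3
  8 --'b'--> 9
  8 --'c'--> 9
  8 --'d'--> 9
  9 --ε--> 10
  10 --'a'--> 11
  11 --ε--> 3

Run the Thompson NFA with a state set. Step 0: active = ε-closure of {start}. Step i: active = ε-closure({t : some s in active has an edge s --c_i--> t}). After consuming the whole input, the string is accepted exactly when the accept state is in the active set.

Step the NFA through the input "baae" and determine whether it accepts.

Answer: ACCEPT

Trace:
initial (ε-close {0}): {0,1,2,4,8}
'b' @ 1: {9,10}
'a' @ 2: {1,2,3,4,8,11}  [accepting]
'a' @ 3: {5,6}
'e' @ 4: {1,2,3,4,7,8}  [accepting]
after full input: {1,2,3,4,7,8}  (accept=1 in)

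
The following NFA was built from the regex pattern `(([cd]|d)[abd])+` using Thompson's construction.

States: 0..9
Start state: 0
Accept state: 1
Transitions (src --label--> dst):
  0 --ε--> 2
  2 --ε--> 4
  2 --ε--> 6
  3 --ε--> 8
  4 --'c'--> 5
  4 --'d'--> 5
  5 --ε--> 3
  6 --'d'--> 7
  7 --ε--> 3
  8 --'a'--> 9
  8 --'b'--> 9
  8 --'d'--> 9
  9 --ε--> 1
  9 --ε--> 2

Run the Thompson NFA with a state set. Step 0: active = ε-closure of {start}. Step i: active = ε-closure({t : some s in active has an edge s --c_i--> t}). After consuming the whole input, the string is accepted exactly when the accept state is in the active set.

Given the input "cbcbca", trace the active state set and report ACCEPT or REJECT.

Answer: ACCEPT

Derivation:
initial (ε-close {0}): {0,2,4,6}
'c' @ 1: {3,5,8}
'b' @ 2: {1,2,4,6,9}  [accepting]
'c' @ 3: {3,5,8}
'b' @ 4: {1,2,4,6,9}  [accepting]
'c' @ 5: {3,5,8}
'a' @ 6: {1,2,4,6,9}  [accepting]
end set {1,2,4,6,9} — state 1 in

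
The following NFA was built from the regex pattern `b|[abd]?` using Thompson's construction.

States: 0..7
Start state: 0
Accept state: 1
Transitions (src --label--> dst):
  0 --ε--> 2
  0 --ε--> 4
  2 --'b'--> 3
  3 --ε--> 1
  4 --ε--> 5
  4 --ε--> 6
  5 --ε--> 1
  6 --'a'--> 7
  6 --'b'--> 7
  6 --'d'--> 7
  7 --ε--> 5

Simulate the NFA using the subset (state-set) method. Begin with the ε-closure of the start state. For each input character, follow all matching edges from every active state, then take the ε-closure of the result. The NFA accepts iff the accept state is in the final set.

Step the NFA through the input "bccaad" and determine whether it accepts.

Answer: REJECT

Steps:
S₀ = ε-closure({0}) = {0,1,2,4,5,6}
'b' @ 1: {1,3,5,7}  ✓accept
'c' @ 2: {}  — dead — no transitions
rest 'caad' ignored (set empty)
after full input: {}  (accept=1 not in)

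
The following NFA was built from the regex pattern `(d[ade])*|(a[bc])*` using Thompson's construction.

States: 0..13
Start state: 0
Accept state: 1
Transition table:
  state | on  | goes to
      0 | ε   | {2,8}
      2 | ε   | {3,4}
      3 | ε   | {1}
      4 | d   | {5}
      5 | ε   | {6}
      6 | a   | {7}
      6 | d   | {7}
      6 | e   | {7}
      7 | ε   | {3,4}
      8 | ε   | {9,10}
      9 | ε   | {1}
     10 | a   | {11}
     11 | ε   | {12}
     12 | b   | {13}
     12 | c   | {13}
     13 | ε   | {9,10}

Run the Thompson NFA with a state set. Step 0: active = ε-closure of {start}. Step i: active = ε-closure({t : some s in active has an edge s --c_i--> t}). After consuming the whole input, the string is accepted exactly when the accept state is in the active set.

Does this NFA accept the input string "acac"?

initial (ε-close {0}): {0,1,2,3,4,8,9,10}
'a' @ 1: {11,12}
'c' @ 2: {1,9,10,13}  [accepting]
'a' @ 3: {11,12}
'c' @ 4: {1,9,10,13}  [accepting]
final: {1,9,10,13}; accept 1 in set

Answer: ACCEPT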